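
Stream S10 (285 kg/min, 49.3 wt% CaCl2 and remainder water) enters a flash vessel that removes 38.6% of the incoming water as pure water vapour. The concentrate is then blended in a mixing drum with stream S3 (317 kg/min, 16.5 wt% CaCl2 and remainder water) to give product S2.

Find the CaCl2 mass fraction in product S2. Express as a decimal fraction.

0.353

Vapour removed = 0.386×0.507×285 = 55.775 kg/min; concentrate = 229.22 kg/min.
CaCl2 reaching the mixer = 140.5 (from concentrate) + 317×0.165 = 192.81 kg/min.
Product flow = 229.22 + 317 = 546.22 kg/min; CaCl2 fraction = 0.353.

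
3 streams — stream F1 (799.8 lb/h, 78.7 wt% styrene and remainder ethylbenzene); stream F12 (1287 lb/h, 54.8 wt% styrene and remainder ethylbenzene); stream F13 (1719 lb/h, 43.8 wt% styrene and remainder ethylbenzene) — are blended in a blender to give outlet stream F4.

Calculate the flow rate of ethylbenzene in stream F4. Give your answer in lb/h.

1718 lb/h

ethylbenzene out = ethylbenzene in = 799.8×0.213 + 1287×0.452 + 1719×0.562 = 1718.2 lb/h.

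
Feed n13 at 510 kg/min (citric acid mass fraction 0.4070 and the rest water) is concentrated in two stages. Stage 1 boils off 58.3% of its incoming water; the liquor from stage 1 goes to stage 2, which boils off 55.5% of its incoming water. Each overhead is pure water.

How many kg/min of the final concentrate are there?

263.7 kg/min

water in feed = 510×0.593 = 302.43 kg/min.
After stage 1: water left = (1−0.583)×302.43 = 126.11; stream total = 333.68 kg/min.
After stage 2: water left = (1−0.555)×126.11 = 56.12; final concentrate = 263.69 kg/min.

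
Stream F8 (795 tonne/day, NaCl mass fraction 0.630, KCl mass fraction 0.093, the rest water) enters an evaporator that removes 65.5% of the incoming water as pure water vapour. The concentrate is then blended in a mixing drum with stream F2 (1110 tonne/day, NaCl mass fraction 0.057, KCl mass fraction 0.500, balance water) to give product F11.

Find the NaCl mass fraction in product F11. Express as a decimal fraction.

Vapour removed = 0.655×0.277×795 = 144.24 tonne/day; concentrate = 650.76 tonne/day.
NaCl reaching the mixer = 500.85 (from concentrate) + 1110×0.057 = 564.12 tonne/day.
Product flow = 650.76 + 1110 = 1760.8 tonne/day; NaCl fraction = 0.320.

0.320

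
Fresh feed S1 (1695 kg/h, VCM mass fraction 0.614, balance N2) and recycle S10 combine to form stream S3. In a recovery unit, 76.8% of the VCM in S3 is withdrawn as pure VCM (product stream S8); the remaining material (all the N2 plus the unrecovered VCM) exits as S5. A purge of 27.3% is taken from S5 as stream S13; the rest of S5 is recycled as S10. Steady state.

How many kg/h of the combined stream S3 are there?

3648 kg/h

N2 enters only via S1 and leaves only via the purge: 1695×0.386 = 0.273×(N2 in S5), and the recovery unit passes all N2, so N2 in S3 = N2 in S5 = 2396.6 kg/h.
VCM in S3: m_A = 1695×0.614 + (1−0.273)·(1−0.768)·m_A, so m_A = 1040.7/0.8313 = 1251.9 kg/h.
S3 = 1251.9 + 2396.6 = 3648.5 kg/h.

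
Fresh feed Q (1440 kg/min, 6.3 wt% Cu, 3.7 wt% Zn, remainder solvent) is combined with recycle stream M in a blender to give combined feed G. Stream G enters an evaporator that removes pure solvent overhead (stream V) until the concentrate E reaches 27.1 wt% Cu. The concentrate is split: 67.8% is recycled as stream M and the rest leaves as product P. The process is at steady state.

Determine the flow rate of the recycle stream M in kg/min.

704.9 kg/min

Overall Cu balance (none leaves overhead): Cu in fresh feed = Cu in product, i.e. 1440×0.063 = (1−0.678)·E·0.271.
E = 90.72/(0.271×0.322) = 1039.6 kg/min.
Recycle M = 0.678×1039.6 = 704.87 kg/min.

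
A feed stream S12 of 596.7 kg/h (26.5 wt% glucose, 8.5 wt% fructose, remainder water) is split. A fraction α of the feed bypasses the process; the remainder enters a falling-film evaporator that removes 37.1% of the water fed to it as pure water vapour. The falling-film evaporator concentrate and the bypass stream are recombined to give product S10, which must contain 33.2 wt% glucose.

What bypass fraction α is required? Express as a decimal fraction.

All 596.7×0.265 = 158.13 kg/h of glucose reaches S10, so S10 = 158.13/0.332 = 476.28 kg/h and vapour = 120.42 kg/h.
The evaporator receives (1−α)·596.7 of feed at 0.650 water and removes 0.371 of that water:
0.371×0.650×(1−α)×596.7 = 120.42
(1−α) = 120.42/143.89 = 0.8369;  α = 0.1631.

0.163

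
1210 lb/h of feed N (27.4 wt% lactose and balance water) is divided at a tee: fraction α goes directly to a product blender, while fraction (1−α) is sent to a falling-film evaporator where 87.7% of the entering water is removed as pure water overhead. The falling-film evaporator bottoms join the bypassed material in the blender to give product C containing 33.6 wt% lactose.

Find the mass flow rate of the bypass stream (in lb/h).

All 1210×0.274 = 331.54 lb/h of lactose reaches C, so C = 331.54/0.336 = 986.73 lb/h and vapour = 223.27 lb/h.
The evaporator receives (1−α)·1210 of feed at 0.726 water and removes 0.877 of that water:
0.877×0.726×(1−α)×1210 = 223.27
(1−α) = 223.27/770.41 = 0.2898;  α = 0.7102.
Bypass flow = 0.7102×1210 = 859.33 lb/h.

859.3 lb/h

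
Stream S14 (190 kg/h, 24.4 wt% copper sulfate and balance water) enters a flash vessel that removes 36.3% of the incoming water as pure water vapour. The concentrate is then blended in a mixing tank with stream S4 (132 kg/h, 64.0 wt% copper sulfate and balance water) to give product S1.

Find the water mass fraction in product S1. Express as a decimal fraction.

Vapour removed = 0.363×0.756×190 = 52.141 kg/h; concentrate = 137.86 kg/h.
water reaching the mixer = 91.499 (from concentrate) + 132×0.360 = 139.02 kg/h.
Product flow = 137.86 + 132 = 269.86 kg/h; water fraction = 0.5152.

0.5152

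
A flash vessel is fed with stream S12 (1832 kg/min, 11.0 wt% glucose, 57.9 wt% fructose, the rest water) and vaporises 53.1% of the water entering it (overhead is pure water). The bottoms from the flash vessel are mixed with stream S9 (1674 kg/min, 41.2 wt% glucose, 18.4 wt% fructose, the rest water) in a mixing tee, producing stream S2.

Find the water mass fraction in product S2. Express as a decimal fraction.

0.295

Vapour removed = 0.531×0.311×1832 = 302.54 kg/min; concentrate = 1529.5 kg/min.
water reaching the mixer = 267.21 (from concentrate) + 1674×0.404 = 943.51 kg/min.
Product flow = 1529.5 + 1674 = 3203.5 kg/min; water fraction = 0.295.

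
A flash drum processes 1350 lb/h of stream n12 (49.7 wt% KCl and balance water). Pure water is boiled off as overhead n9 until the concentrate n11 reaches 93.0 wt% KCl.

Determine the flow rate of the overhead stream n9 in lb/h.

628.5 lb/h

KCl is conserved: 1350×0.497 = 670.95 lb/h all reports to the concentrate.
Concentrate = 670.95/(target fraction) = 721.45 lb/h.
Overhead = 1350 − 721.45 = 628.55 lb/h.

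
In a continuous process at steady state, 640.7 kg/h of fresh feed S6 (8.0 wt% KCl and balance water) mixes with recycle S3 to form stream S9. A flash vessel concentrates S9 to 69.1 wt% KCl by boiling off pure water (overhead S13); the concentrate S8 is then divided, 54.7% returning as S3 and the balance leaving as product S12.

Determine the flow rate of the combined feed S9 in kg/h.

730.3 kg/h

Overall KCl balance (none leaves overhead): KCl in fresh feed = KCl in product, i.e. 640.7×0.080 = (1−0.547)·S8·0.691.
S8 = 51.256/(0.691×0.453) = 163.75 kg/h.
Recycle S3 = 0.547×163.75 = 89.569 kg/h.
Combined feed S9 = 640.7 + 89.569 = 730.27 kg/h.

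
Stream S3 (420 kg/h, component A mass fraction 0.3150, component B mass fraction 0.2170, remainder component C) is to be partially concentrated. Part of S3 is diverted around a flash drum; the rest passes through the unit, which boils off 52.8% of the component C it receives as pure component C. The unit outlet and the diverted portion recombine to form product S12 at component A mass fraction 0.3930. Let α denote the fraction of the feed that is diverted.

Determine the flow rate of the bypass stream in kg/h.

82.66 kg/h

All 420×0.315 = 132.3 kg/h of component A reaches S12, so S12 = 132.3/0.393 = 336.64 kg/h and vapour = 83.359 kg/h.
The evaporator receives (1−α)·420 of feed at 0.468 component C and removes 0.528 of that component C:
0.528×0.468×(1−α)×420 = 83.359
(1−α) = 83.359/103.78 = 0.8032;  α = 0.1968.
Bypass flow = 0.1968×420 = 82.657 kg/h.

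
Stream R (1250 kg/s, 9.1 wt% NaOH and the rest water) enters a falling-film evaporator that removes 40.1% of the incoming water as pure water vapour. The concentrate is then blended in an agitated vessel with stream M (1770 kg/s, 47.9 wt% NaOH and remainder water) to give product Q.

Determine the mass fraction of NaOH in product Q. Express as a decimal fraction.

0.3750

Vapour removed = 0.401×0.909×1250 = 455.64 kg/s; concentrate = 794.36 kg/s.
NaOH reaching the mixer = 113.75 (from concentrate) + 1770×0.479 = 961.58 kg/s.
Product flow = 794.36 + 1770 = 2564.4 kg/s; NaOH fraction = 0.3750.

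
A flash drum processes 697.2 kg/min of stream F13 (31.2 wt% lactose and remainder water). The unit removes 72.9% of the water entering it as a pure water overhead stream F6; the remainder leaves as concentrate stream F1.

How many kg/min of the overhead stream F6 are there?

349.7 kg/min

water entering = 697.2×0.688 = 479.67 kg/min; overhead removed = 0.729×479.67 = 349.68 kg/min.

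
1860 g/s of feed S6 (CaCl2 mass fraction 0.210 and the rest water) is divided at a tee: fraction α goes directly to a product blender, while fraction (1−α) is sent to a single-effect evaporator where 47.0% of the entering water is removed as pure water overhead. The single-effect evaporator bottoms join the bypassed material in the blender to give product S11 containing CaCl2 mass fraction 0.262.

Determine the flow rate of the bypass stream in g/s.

All 1860×0.210 = 390.6 g/s of CaCl2 reaches S11, so S11 = 390.6/0.262 = 1490.8 g/s and vapour = 369.16 g/s.
The evaporator receives (1−α)·1860 of feed at 0.790 water and removes 0.470 of that water:
0.470×0.790×(1−α)×1860 = 369.16
(1−α) = 369.16/690.62 = 0.5345;  α = 0.4655.
Bypass flow = 0.4655×1860 = 865.76 g/s.

865.8 g/s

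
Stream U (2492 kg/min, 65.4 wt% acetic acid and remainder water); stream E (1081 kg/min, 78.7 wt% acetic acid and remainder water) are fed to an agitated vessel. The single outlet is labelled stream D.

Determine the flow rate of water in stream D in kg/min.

1092 kg/min

water out = water in = 2492×0.346 + 1081×0.213 = 1092.5 kg/min.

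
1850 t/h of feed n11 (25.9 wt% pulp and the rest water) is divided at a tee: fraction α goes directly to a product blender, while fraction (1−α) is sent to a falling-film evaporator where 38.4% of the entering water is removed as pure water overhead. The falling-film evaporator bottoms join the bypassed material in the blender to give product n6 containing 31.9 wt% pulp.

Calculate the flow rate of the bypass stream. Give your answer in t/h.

All 1850×0.259 = 479.15 t/h of pulp reaches n6, so n6 = 479.15/0.319 = 1502 t/h and vapour = 347.96 t/h.
The evaporator receives (1−α)·1850 of feed at 0.741 water and removes 0.384 of that water:
0.384×0.741×(1−α)×1850 = 347.96
(1−α) = 347.96/526.41 = 0.6610;  α = 0.3390.
Bypass flow = 0.3390×1850 = 627.12 t/h.

627.1 t/h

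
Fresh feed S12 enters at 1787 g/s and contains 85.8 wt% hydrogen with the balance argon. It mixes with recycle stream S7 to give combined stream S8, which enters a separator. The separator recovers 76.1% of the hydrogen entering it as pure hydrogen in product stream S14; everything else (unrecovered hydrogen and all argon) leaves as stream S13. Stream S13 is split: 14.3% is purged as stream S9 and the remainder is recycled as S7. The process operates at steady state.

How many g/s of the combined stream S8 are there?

argon enters only via S12 and leaves only via the purge: 1787×0.142 = 0.143×(argon in S13), and the separator passes all argon, so argon in S8 = argon in S13 = 1774.5 g/s.
hydrogen in S8: m_A = 1787×0.858 + (1−0.143)·(1−0.761)·m_A, so m_A = 1533.2/0.7952 = 1928.2 g/s.
S8 = 1928.2 + 1774.5 = 3702.7 g/s.

3703 g/s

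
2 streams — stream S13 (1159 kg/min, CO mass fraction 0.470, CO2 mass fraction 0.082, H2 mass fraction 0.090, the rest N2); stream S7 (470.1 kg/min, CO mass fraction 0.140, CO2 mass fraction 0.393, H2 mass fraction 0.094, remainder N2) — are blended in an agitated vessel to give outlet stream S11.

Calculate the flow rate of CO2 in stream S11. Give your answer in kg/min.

279.8 kg/min

CO2 out = CO2 in = 1159×0.082 + 470.1×0.393 = 279.79 kg/min.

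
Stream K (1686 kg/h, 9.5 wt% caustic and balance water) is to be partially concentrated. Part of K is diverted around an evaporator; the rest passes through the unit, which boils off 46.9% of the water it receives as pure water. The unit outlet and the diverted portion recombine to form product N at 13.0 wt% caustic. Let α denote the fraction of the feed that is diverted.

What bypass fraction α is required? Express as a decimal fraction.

All 1686×0.095 = 160.17 kg/h of caustic reaches N, so N = 160.17/0.130 = 1232.1 kg/h and vapour = 453.92 kg/h.
The evaporator receives (1−α)·1686 of feed at 0.905 water and removes 0.469 of that water:
0.469×0.905×(1−α)×1686 = 453.92
(1−α) = 453.92/715.61 = 0.6343;  α = 0.3657.

0.366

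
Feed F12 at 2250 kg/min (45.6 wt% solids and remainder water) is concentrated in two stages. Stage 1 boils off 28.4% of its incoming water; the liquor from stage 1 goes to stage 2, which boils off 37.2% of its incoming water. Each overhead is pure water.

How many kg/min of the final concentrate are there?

1576 kg/min

water in feed = 2250×0.544 = 1224 kg/min.
After stage 1: water left = (1−0.284)×1224 = 876.38; stream total = 1902.4 kg/min.
After stage 2: water left = (1−0.372)×876.38 = 550.37; final concentrate = 1576.4 kg/min.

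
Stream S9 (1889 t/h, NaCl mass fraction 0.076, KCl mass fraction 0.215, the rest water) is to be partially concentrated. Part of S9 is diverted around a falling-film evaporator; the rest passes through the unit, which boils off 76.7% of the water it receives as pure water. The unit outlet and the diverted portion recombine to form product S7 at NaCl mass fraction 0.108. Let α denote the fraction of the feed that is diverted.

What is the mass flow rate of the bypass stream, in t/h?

All 1889×0.076 = 143.56 t/h of NaCl reaches S7, so S7 = 143.56/0.108 = 1329.3 t/h and vapour = 559.7 t/h.
The evaporator receives (1−α)·1889 of feed at 0.709 water and removes 0.767 of that water:
0.767×0.709×(1−α)×1889 = 559.7
(1−α) = 559.7/1027.2 = 0.5449;  α = 0.4551.
Bypass flow = 0.4551×1889 = 859.76 t/h.

859.8 t/h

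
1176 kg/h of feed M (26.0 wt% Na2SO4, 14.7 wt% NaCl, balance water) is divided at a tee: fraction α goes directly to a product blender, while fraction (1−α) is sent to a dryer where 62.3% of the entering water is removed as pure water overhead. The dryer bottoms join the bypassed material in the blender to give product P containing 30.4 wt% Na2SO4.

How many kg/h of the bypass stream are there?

All 1176×0.260 = 305.76 kg/h of Na2SO4 reaches P, so P = 305.76/0.304 = 1005.8 kg/h and vapour = 170.21 kg/h.
The evaporator receives (1−α)·1176 of feed at 0.593 water and removes 0.623 of that water:
0.623×0.593×(1−α)×1176 = 170.21
(1−α) = 170.21/434.46 = 0.3918;  α = 0.6082.
Bypass flow = 0.6082×1176 = 715.27 kg/h.

715.3 kg/h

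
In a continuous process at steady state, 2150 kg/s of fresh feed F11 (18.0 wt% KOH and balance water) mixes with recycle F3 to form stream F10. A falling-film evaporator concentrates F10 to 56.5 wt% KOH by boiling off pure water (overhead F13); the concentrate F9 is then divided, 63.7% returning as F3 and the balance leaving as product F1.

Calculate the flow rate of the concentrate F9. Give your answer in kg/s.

1887 kg/s

Overall KOH balance (none leaves overhead): KOH in fresh feed = KOH in product, i.e. 2150×0.180 = (1−0.637)·F9·0.565.
F9 = 387/(0.565×0.363) = 1886.9 kg/s.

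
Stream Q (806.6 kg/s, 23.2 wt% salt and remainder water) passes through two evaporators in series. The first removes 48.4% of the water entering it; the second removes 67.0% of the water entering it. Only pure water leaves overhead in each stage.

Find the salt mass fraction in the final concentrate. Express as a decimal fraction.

0.640

water in feed = 806.6×0.768 = 619.47 kg/s.
After stage 1: water left = (1−0.484)×619.47 = 319.65; stream total = 506.78 kg/s.
After stage 2: water left = (1−0.670)×319.65 = 105.48; final concentrate = 292.61 kg/s.
salt fraction = 187.13/292.61 = 0.640.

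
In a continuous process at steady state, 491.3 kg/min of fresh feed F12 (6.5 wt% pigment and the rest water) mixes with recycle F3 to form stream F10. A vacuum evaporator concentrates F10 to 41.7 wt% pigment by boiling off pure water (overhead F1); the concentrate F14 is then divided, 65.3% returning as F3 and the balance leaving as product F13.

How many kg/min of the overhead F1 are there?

414.7 kg/min

Overall pigment balance (none leaves overhead): pigment in fresh feed = pigment in product, i.e. 491.3×0.065 = (1−0.653)·F14·0.417.
F14 = 31.935/(0.417×0.347) = 220.7 kg/min.
Recycle F3 = 0.653×220.7 = 144.11 kg/min.
Combined feed F10 = 491.3 + 144.11 = 635.41 kg/min.
Overhead F1 = F10 − F14 = 635.41 − 220.7 = 414.72 kg/min.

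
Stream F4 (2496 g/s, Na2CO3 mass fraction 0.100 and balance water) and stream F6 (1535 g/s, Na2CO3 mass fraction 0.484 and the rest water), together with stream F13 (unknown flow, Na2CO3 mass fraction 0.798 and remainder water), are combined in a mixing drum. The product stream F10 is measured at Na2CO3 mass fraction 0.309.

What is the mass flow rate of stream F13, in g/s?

517.5 g/s

Let F13 be the unknown flow. Total out = 4031 + F13.
Na2CO3 balance: 992.54 + 0.798·F13 = 0.309·(4031 + F13)
(0.798 − 0.309)·F13 = 0.309×4031 − 992.54 = 253.04
F13 = 253.04 / 0.489 = 517.46 g/s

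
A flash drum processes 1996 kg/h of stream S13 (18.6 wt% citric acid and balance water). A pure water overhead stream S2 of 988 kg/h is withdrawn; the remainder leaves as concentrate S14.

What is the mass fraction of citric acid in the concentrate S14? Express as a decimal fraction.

citric acid is not removed: 1996×0.186 = 371.26 kg/h of citric acid enters S14.
Concentrate = 1996 − 988 = 1008 kg/h.
Mass fraction = 371.26/1008 = 0.368.

0.368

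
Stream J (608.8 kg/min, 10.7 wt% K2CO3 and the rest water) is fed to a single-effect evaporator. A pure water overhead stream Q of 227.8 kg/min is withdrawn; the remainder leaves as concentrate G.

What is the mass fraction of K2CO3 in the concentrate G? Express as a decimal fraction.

0.1710

K2CO3 is not removed: 608.8×0.107 = 65.142 kg/min of K2CO3 enters G.
Concentrate = 608.8 − 227.8 = 381 kg/min.
Mass fraction = 65.142/381 = 0.1710.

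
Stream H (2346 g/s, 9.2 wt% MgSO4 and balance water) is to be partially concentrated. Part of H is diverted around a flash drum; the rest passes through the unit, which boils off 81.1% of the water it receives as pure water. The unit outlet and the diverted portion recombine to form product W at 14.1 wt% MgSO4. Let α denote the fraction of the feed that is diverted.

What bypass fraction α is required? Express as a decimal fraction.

0.528

All 2346×0.092 = 215.83 g/s of MgSO4 reaches W, so W = 215.83/0.141 = 1530.7 g/s and vapour = 815.28 g/s.
The evaporator receives (1−α)·2346 of feed at 0.908 water and removes 0.811 of that water:
0.811×0.908×(1−α)×2346 = 815.28
(1−α) = 815.28/1727.6 = 0.4719;  α = 0.5281.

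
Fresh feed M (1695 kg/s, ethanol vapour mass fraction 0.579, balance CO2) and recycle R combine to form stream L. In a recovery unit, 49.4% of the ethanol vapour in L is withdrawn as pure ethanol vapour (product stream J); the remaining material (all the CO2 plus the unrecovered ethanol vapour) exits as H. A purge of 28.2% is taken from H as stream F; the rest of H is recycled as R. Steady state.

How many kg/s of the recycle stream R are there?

2377 kg/s

CO2 enters only via M and leaves only via the purge: 1695×0.421 = 0.282×(CO2 in H), and the recovery unit passes all CO2, so CO2 in L = CO2 in H = 2530.5 kg/s.
ethanol vapour in L: m_A = 1695×0.579 + (1−0.282)·(1−0.494)·m_A, so m_A = 981.4/0.6367 = 1541.4 kg/s.
H = (1−0.494)×1541.4 + 2530.5 = 3310.4 kg/s.
Recycle R = (1−0.282)×3310.4 = 2376.9 kg/s.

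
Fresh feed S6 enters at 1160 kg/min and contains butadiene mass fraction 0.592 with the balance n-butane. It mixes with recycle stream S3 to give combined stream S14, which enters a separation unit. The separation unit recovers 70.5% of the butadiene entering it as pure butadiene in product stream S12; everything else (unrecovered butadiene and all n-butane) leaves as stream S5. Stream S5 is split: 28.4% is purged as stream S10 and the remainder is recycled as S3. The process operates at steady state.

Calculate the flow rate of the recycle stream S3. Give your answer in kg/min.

n-butane enters only via S6 and leaves only via the purge: 1160×0.408 = 0.284×(n-butane in S5), and the separation unit passes all n-butane, so n-butane in S14 = n-butane in S5 = 1666.5 kg/min.
butadiene in S14: m_A = 1160×0.592 + (1−0.284)·(1−0.705)·m_A, so m_A = 686.72/0.7888 = 870.61 kg/min.
S5 = (1−0.705)×870.61 + 1666.5 = 1923.3 kg/min.
Recycle S3 = (1−0.284)×1923.3 = 1377.1 kg/min.

1377 kg/min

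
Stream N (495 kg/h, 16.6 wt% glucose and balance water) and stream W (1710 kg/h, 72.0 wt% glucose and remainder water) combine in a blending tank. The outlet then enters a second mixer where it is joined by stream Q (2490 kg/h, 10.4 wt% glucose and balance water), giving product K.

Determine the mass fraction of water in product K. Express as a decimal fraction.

0.665

Overall, product flow = 4695 kg/h.
water in = 495×0.834 + 1710×0.280 + 2490×0.896 = 3122.7 kg/h.
water fraction in K = 0.665.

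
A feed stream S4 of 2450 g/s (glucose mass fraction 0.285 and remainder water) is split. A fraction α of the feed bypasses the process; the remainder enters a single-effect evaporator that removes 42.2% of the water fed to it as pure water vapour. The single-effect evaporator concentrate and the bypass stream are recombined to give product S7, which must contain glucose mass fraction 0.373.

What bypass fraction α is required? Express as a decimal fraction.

All 2450×0.285 = 698.25 g/s of glucose reaches S7, so S7 = 698.25/0.373 = 1872 g/s and vapour = 578.02 g/s.
The evaporator receives (1−α)·2450 of feed at 0.715 water and removes 0.422 of that water:
0.422×0.715×(1−α)×2450 = 578.02
(1−α) = 578.02/739.24 = 0.7819;  α = 0.2181.

0.218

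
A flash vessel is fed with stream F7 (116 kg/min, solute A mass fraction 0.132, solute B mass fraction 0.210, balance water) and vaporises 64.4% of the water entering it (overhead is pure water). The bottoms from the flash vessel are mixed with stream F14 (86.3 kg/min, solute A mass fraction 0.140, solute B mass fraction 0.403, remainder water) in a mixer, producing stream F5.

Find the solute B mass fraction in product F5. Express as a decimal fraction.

Vapour removed = 0.644×0.658×116 = 49.155 kg/min; concentrate = 66.845 kg/min.
solute B reaching the mixer = 24.36 (from concentrate) + 86.3×0.403 = 59.139 kg/min.
Product flow = 66.845 + 86.3 = 153.14 kg/min; solute B fraction = 0.386.

0.386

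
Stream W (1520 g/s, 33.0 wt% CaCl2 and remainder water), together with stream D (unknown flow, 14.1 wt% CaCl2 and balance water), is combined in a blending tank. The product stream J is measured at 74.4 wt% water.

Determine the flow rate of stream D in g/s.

978.1 g/s

Let D be the unknown flow. Total out = 1520 + D.
water balance: 1018.4 + 0.859·D = 0.744·(1520 + D)
(0.859 − 0.744)·D = 0.744×1520 − 1018.4 = 112.48
D = 112.48 / 0.115 = 978.09 g/s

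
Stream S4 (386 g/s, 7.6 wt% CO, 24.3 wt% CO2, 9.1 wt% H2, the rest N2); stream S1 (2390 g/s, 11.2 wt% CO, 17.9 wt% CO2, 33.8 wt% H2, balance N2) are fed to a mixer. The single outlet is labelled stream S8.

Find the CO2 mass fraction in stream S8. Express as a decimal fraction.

0.188

Total flow out = 386 + 2390 = 2776 g/s.
CO2 in = 386×0.243 + 2390×0.179 = 521.61 g/s.
CO2 mass fraction in S8 = 521.61/2776 = 0.188.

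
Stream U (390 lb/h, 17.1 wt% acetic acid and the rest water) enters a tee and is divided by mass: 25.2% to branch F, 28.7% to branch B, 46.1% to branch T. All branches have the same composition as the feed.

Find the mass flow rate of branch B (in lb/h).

111.9 lb/h

Branch B flow = 0.287×390 = 111.93 lb/h.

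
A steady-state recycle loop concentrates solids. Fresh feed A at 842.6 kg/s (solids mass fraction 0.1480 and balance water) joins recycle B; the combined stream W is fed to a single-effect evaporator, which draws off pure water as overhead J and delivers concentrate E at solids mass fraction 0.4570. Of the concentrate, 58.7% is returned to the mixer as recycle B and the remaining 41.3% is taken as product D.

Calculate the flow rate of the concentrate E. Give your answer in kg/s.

Overall solids balance (none leaves overhead): solids in fresh feed = solids in product, i.e. 842.6×0.148 = (1−0.587)·E·0.457.
E = 124.7/(0.457×0.413) = 660.72 kg/s.

660.7 kg/s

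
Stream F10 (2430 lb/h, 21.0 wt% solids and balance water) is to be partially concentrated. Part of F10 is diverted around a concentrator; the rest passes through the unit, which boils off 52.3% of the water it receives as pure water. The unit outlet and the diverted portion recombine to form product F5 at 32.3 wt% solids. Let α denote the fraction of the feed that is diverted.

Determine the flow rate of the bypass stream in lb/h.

372.4 lb/h

All 2430×0.210 = 510.3 lb/h of solids reaches F5, so F5 = 510.3/0.323 = 1579.9 lb/h and vapour = 850.12 lb/h.
The evaporator receives (1−α)·2430 of feed at 0.790 water and removes 0.523 of that water:
0.523×0.790×(1−α)×2430 = 850.12
(1−α) = 850.12/1004 = 0.8467;  α = 0.1533.
Bypass flow = 0.1533×2430 = 372.44 lb/h.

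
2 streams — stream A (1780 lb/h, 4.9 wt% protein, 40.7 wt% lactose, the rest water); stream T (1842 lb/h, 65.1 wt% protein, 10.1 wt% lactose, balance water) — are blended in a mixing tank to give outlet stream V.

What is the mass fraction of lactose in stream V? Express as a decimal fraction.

Total flow out = 1780 + 1842 = 3622 lb/h.
lactose in = 1780×0.407 + 1842×0.101 = 910.5 lb/h.
lactose mass fraction in V = 910.5/3622 = 0.251.

0.251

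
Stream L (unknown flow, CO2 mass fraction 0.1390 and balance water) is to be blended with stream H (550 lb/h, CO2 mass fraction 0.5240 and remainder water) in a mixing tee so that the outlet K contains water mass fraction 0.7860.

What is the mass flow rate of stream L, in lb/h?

Let L be the unknown flow. Total out = 550 + L.
water balance: 261.8 + 0.861·L = 0.786·(550 + L)
(0.861 − 0.786)·L = 0.786×550 − 261.8 = 170.5
L = 170.5 / 0.075 = 2273.3 lb/h

2273 lb/h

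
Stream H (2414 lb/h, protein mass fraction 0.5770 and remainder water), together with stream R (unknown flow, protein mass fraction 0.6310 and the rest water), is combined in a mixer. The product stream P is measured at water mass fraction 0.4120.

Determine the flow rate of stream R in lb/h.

617.5 lb/h

Let R be the unknown flow. Total out = 2414 + R.
water balance: 1021.1 + 0.369·R = 0.412·(2414 + R)
(0.369 − 0.412)·R = 0.412×2414 − 1021.1 = -26.554
R = -26.554 / -0.043 = 617.53 lb/h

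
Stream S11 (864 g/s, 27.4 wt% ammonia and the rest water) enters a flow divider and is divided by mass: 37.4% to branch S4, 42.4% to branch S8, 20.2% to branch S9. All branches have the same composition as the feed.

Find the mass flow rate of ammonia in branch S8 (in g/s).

Branch S8 total = 0.424×864 = 366.34 g/s.
ammonia in S8 = 0.274×366.34 = 100.38 g/s.

100.4 g/s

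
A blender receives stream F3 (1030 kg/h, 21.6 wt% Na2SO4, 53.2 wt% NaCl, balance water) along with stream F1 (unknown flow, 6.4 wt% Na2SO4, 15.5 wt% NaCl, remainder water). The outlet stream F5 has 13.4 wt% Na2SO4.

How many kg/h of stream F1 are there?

Let F1 be the unknown flow. Total out = 1030 + F1.
Na2SO4 balance: 222.48 + 0.064·F1 = 0.134·(1030 + F1)
(0.064 − 0.134)·F1 = 0.134×1030 − 222.48 = -84.46
F1 = -84.46 / -0.070 = 1206.6 kg/h

1207 kg/h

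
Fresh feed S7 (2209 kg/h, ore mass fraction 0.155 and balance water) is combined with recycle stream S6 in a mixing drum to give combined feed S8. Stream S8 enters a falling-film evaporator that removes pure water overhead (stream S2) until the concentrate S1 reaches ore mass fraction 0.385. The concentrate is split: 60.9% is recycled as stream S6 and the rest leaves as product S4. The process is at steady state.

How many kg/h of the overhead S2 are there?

1320 kg/h

Overall ore balance (none leaves overhead): ore in fresh feed = ore in product, i.e. 2209×0.155 = (1−0.609)·S1·0.385.
S1 = 342.39/(0.385×0.391) = 2274.5 kg/h.
Recycle S6 = 0.609×2274.5 = 1385.2 kg/h.
Combined feed S8 = 2209 + 1385.2 = 3594.2 kg/h.
Overhead S2 = S8 − S1 = 3594.2 − 2274.5 = 1319.7 kg/h.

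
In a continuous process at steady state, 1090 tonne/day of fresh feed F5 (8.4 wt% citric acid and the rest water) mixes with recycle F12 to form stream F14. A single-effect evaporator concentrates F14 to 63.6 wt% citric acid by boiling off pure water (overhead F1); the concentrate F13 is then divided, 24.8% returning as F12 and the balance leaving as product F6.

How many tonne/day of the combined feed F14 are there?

Overall citric acid balance (none leaves overhead): citric acid in fresh feed = citric acid in product, i.e. 1090×0.084 = (1−0.248)·F13·0.636.
F13 = 91.56/(0.636×0.752) = 191.44 tonne/day.
Recycle F12 = 0.248×191.44 = 47.477 tonne/day.
Combined feed F14 = 1090 + 47.477 = 1137.5 tonne/day.

1137 tonne/day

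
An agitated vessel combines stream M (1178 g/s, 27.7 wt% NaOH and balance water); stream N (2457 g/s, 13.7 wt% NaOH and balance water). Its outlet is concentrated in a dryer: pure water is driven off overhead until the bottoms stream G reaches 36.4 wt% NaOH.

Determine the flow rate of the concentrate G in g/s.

NaOH entering = 1178×0.277 + 2457×0.137 = 662.92 g/s.
All NaOH reports to G, so G = 662.92/0.364 = 1821.2 g/s.

1821 g/s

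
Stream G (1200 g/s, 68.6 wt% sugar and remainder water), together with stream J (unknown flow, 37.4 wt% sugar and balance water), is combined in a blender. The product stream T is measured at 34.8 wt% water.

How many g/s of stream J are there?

Let J be the unknown flow. Total out = 1200 + J.
water balance: 376.8 + 0.626·J = 0.348·(1200 + J)
(0.626 − 0.348)·J = 0.348×1200 − 376.8 = 40.8
J = 40.8 / 0.278 = 146.76 g/s

146.8 g/s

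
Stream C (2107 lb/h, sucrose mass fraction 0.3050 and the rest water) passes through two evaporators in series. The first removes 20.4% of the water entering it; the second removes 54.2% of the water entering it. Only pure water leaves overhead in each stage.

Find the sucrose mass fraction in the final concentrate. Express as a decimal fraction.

water in feed = 2107×0.695 = 1464.4 lb/h.
After stage 1: water left = (1−0.204)×1464.4 = 1165.6; stream total = 1808.3 lb/h.
After stage 2: water left = (1−0.542)×1165.6 = 533.86; final concentrate = 1176.5 lb/h.
sucrose fraction = 642.63/1176.5 = 0.5462.

0.5462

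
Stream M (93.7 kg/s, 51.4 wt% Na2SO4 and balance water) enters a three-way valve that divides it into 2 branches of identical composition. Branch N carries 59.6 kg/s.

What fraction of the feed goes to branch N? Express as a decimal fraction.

Fraction to N = 59.6/93.7 = 0.6361.

0.636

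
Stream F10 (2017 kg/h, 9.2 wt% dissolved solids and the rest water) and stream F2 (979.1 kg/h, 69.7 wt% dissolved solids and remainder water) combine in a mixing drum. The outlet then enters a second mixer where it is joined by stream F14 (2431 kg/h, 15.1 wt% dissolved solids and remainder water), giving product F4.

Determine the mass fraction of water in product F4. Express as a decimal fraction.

Overall, product flow = 5427.1 kg/h.
water in = 2017×0.908 + 979.1×0.303 + 2431×0.849 = 4192 kg/h.
water fraction in F4 = 0.772.

0.772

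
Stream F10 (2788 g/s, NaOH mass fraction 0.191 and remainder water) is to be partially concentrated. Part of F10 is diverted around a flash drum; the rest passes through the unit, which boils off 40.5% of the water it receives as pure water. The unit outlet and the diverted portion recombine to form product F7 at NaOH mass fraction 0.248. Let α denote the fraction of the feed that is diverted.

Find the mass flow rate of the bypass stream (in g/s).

All 2788×0.191 = 532.51 g/s of NaOH reaches F7, so F7 = 532.51/0.248 = 2147.2 g/s and vapour = 640.79 g/s.
The evaporator receives (1−α)·2788 of feed at 0.809 water and removes 0.405 of that water:
0.405×0.809×(1−α)×2788 = 640.79
(1−α) = 640.79/913.47 = 0.7015;  α = 0.2985.
Bypass flow = 0.2985×2788 = 832.25 g/s.

832.3 g/s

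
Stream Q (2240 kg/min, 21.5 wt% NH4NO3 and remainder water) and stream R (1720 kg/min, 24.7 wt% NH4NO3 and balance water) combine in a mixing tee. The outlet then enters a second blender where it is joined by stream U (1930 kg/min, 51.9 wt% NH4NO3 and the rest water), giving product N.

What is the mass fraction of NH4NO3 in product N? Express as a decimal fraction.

Overall, product flow = 5890 kg/min.
NH4NO3 in = 2240×0.215 + 1720×0.247 + 1930×0.519 = 1908.1 kg/min.
NH4NO3 fraction in N = 0.324.

0.324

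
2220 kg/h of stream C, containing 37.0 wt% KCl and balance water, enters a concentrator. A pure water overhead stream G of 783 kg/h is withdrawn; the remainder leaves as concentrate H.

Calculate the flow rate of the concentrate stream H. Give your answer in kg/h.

Concentrate = 2220 − 783 = 1437 kg/h.

1437 kg/h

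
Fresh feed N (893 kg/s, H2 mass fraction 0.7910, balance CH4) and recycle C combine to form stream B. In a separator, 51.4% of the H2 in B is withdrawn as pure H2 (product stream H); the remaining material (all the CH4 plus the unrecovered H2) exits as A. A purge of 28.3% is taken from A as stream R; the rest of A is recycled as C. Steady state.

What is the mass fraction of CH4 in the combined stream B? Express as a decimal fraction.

CH4 enters only via N and leaves only via the purge: 893×0.209 = 0.283×(CH4 in A), and the separator passes all CH4, so CH4 in B = CH4 in A = 659.49 kg/s.
H2 in B: m_A = 893×0.791 + (1−0.283)·(1−0.514)·m_A, so m_A = 706.36/0.6515 = 1084.1 kg/s.
B = 1084.1 + 659.49 = 1743.6 kg/s.
CH4 fraction in B = 659.49/1743.6 = 0.3782.

0.3782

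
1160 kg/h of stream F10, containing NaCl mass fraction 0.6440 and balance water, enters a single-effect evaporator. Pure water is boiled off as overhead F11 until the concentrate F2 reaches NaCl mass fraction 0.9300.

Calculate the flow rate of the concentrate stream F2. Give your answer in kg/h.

803.3 kg/h

NaCl is conserved: 1160×0.644 = 747.04 kg/h all reports to the concentrate.
Concentrate = 747.04/(target fraction) = 803.27 kg/h.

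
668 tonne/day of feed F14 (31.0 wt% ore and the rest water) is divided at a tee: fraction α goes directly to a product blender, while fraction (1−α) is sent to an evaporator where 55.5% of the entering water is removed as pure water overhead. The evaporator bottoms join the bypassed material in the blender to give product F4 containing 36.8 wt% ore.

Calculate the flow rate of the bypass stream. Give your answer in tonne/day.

All 668×0.310 = 207.08 tonne/day of ore reaches F4, so F4 = 207.08/0.368 = 562.72 tonne/day and vapour = 105.28 tonne/day.
The evaporator receives (1−α)·668 of feed at 0.690 water and removes 0.555 of that water:
0.555×0.690×(1−α)×668 = 105.28
(1−α) = 105.28/255.81 = 0.4116;  α = 0.5884.
Bypass flow = 0.5884×668 = 393.07 tonne/day.

393.1 tonne/day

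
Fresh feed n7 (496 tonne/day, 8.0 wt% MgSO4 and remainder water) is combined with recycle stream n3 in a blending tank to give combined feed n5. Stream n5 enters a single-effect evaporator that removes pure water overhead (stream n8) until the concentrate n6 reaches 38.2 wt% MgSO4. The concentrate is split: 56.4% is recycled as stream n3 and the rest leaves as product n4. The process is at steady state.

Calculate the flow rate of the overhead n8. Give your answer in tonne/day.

392.1 tonne/day

Overall MgSO4 balance (none leaves overhead): MgSO4 in fresh feed = MgSO4 in product, i.e. 496×0.080 = (1−0.564)·n6·0.382.
n6 = 39.68/(0.382×0.436) = 238.24 tonne/day.
Recycle n3 = 0.564×238.24 = 134.37 tonne/day.
Combined feed n5 = 496 + 134.37 = 630.37 tonne/day.
Overhead n8 = n5 − n6 = 630.37 − 238.24 = 392.13 tonne/day.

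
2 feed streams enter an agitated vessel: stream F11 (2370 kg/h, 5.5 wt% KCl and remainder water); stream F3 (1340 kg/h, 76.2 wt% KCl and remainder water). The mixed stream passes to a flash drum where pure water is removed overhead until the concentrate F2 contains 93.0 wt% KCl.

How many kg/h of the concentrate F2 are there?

KCl entering = 2370×0.055 + 1340×0.762 = 1151.4 kg/h.
All KCl reports to F2, so F2 = 1151.4/0.930 = 1238.1 kg/h.

1238 kg/h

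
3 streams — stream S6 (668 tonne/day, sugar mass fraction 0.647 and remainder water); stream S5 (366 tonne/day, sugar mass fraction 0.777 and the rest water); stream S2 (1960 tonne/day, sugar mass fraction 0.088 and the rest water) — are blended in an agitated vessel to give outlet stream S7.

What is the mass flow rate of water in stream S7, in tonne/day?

water out = water in = 668×0.353 + 366×0.223 + 1960×0.912 = 2104.9 tonne/day.

2105 tonne/day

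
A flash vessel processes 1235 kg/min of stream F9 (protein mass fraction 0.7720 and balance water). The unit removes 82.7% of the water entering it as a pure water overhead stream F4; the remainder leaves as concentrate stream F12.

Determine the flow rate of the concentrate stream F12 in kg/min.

1002 kg/min

water entering = 1235×0.228 = 281.58 kg/min; overhead removed = 0.827×281.58 = 232.87 kg/min.
Concentrate = 1235 − 232.87 = 1002.1 kg/min.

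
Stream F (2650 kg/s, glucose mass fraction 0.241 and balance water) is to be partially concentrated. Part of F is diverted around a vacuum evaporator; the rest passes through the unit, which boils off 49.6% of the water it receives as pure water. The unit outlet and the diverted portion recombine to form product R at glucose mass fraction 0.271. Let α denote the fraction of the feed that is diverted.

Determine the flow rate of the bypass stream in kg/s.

All 2650×0.241 = 638.65 kg/s of glucose reaches R, so R = 638.65/0.271 = 2356.6 kg/s and vapour = 293.36 kg/s.
The evaporator receives (1−α)·2650 of feed at 0.759 water and removes 0.496 of that water:
0.496×0.759×(1−α)×2650 = 293.36
(1−α) = 293.36/997.63 = 0.2941;  α = 0.7059.
Bypass flow = 0.7059×2650 = 1870.8 kg/s.

1871 kg/s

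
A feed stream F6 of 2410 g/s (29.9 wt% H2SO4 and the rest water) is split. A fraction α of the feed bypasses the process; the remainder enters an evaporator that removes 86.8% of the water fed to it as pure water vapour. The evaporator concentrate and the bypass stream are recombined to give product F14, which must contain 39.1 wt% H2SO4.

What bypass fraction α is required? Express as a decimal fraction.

All 2410×0.299 = 720.59 g/s of H2SO4 reaches F14, so F14 = 720.59/0.391 = 1842.9 g/s and vapour = 567.06 g/s.
The evaporator receives (1−α)·2410 of feed at 0.701 water and removes 0.868 of that water:
0.868×0.701×(1−α)×2410 = 567.06
(1−α) = 567.06/1466.4 = 0.3867;  α = 0.6133.

0.613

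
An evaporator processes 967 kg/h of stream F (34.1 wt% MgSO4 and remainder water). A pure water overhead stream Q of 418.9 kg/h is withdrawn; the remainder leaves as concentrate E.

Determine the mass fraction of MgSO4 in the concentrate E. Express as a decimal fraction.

0.602

MgSO4 is not removed: 967×0.341 = 329.75 kg/h of MgSO4 enters E.
Concentrate = 967 − 418.9 = 548.1 kg/h.
Mass fraction = 329.75/548.1 = 0.602.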